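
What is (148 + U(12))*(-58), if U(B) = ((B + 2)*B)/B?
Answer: -9396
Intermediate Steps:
U(B) = 2 + B (U(B) = ((2 + B)*B)/B = (B*(2 + B))/B = 2 + B)
(148 + U(12))*(-58) = (148 + (2 + 12))*(-58) = (148 + 14)*(-58) = 162*(-58) = -9396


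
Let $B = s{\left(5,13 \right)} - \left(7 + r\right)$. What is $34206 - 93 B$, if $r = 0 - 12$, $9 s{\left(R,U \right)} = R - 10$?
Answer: $\frac{101378}{3} \approx 33793.0$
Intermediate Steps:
$s{\left(R,U \right)} = - \frac{10}{9} + \frac{R}{9}$ ($s{\left(R,U \right)} = \frac{R - 10}{9} = \frac{-10 + R}{9} = - \frac{10}{9} + \frac{R}{9}$)
$r = -12$ ($r = 0 - 12 = -12$)
$B = \frac{40}{9}$ ($B = \left(- \frac{10}{9} + \frac{1}{9} \cdot 5\right) - \left(7 - 12\right) = \left(- \frac{10}{9} + \frac{5}{9}\right) - -5 = - \frac{5}{9} + 5 = \frac{40}{9} \approx 4.4444$)
$34206 - 93 B = 34206 - \frac{1240}{3} = \frac{101378}{3}$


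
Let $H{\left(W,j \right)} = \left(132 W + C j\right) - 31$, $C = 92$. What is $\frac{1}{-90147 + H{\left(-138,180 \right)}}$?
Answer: $- \frac{1}{91834} \approx -1.0889 \cdot 10^{-5}$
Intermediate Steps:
$H{\left(W,j \right)} = -31 + 92 j + 132 W$ ($H{\left(W,j \right)} = \left(132 W + 92 j\right) - 31 = \left(92 j + 132 W\right) - 31 = -31 + 92 j + 132 W$)
$\frac{1}{-90147 + H{\left(-138,180 \right)}} = \frac{1}{-90147 + \left(-31 + 92 \cdot 180 + 132 \left(-138\right)\right)} = \frac{1}{-90147 - 1687} = \frac{1}{-91834} = - \frac{1}{91834}$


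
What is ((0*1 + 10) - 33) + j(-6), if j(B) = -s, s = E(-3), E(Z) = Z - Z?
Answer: -23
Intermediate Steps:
E(Z) = 0
s = 0
j(B) = 0 (j(B) = -1*0 = 0)
((0*1 + 10) - 33) + j(-6) = ((0*1 + 10) - 33) + 0 = ((0 + 10) - 33) + 0 = (10 - 33) + 0 = -23 + 0 = -23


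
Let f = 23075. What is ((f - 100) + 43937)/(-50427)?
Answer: -22304/16809 ≈ -1.3269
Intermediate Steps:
((f - 100) + 43937)/(-50427) = ((23075 - 100) + 43937)/(-50427) = (22975 + 43937)*(-1/50427) = 66912*(-1/50427) = -22304/16809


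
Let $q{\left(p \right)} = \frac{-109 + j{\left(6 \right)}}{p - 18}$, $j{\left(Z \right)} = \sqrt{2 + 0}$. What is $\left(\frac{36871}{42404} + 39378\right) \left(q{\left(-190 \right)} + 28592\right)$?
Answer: $\frac{9930838060388835}{8820032} - \frac{1669821583 \sqrt{2}}{8820032} \approx 1.1259 \cdot 10^{9}$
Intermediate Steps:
$j{\left(Z \right)} = \sqrt{2}$
$q{\left(p \right)} = \frac{-109 + \sqrt{2}}{-18 + p}$ ($q{\left(p \right)} = \frac{-109 + \sqrt{2}}{p - 18} = \frac{-109 + \sqrt{2}}{-18 + p}$)
$\left(\frac{36871}{42404} + 39378\right) \left(q{\left(-190 \right)} + 28592\right) = \left(\frac{36871}{42404} + 39378\right) \left(\frac{-109 + \sqrt{2}}{-18 - 190} + 28592\right) = \left(36871 \cdot \frac{1}{42404} + 39378\right) \left(\frac{-109 + \sqrt{2}}{-208} + 28592\right) = \left(\frac{36871}{42404} + 39378\right) \left(- \frac{-109 + \sqrt{2}}{208} + 28592\right) = \frac{1669821583 \left(\left(\frac{109}{208} - \frac{\sqrt{2}}{208}\right) + 28592\right)}{42404} = \frac{1669821583 \left(\frac{5947245}{208} - \frac{\sqrt{2}}{208}\right)}{42404} = \frac{9930838060388835}{8820032} - \frac{1669821583 \sqrt{2}}{8820032}$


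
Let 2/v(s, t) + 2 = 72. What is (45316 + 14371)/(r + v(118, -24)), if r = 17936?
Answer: 2089045/627761 ≈ 3.3278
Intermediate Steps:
v(s, t) = 1/35 (v(s, t) = 2/(-2 + 72) = 2/70 = 2*(1/70) = 1/35)
(45316 + 14371)/(r + v(118, -24)) = (45316 + 14371)/(17936 + 1/35) = 59687/(627761/35) = 59687*(35/627761) = 2089045/627761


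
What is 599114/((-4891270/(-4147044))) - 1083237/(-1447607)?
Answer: 1798330168878517851/3540318345445 ≈ 5.0796e+5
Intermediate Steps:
599114/((-4891270/(-4147044))) - 1083237/(-1447607) = 599114/((-4891270*(-1/4147044))) - 1083237*(-1/1447607) = 599114/(2445635/2073522) + 1083237/1447607 = 599114*(2073522/2445635) + 1083237/1447607 = 1242276059508/2445635 + 1083237/1447607 = 1798330168878517851/3540318345445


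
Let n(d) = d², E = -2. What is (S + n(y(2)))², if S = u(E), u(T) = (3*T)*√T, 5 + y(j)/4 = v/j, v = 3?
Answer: 38344 - 2352*I*√2 ≈ 38344.0 - 3326.2*I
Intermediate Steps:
y(j) = -20 + 12/j (y(j) = -20 + 4*(3/j) = -20 + 12/j)
u(T) = 3*T^(3/2)
S = -6*I*√2 (S = 3*(-2)^(3/2) = 3*(-2*I*√2) = -6*I*√2 ≈ -8.4853*I)
(S + n(y(2)))² = (-6*I*√2 + (-20 + 12/2)²)² = (-6*I*√2 + (-20 + 12*(½))²)² = (-6*I*√2 + (-20 + 6)²)² = (-6*I*√2 + (-14)²)² = (-6*I*√2 + 196)² = (196 - 6*I*√2)²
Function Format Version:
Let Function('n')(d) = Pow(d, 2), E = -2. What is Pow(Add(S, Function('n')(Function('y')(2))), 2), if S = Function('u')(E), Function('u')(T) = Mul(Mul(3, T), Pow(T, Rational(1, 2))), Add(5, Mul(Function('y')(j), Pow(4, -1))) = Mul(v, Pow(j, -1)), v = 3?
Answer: Add(38344, Mul(-2352, I, Pow(2, Rational(1, 2)))) ≈ Add(38344., Mul(-3326.2, I))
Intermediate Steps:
Function('y')(j) = Add(-20, Mul(12, Pow(j, -1))) (Function('y')(j) = Add(-20, Mul(4, Mul(3, Pow(j, -1)))) = Add(-20, Mul(12, Pow(j, -1))))
Function('u')(T) = Mul(3, Pow(T, Rational(3, 2)))
S = Mul(-6, I, Pow(2, Rational(1, 2))) (S = Mul(3, Pow(-2, Rational(3, 2))) = Mul(3, Mul(-2, I, Pow(2, Rational(1, 2)))) = Mul(-6, I, Pow(2, Rational(1, 2))) ≈ Mul(-8.4853, I))
Pow(Add(S, Function('n')(Function('y')(2))), 2) = Pow(Add(Mul(-6, I, Pow(2, Rational(1, 2))), Pow(Add(-20, Mul(12, Pow(2, -1))), 2)), 2) = Pow(Add(Mul(-6, I, Pow(2, Rational(1, 2))), Pow(Add(-20, Mul(12, Rational(1, 2))), 2)), 2) = Pow(Add(Mul(-6, I, Pow(2, Rational(1, 2))), Pow(Add(-20, 6), 2)), 2) = Pow(Add(Mul(-6, I, Pow(2, Rational(1, 2))), Pow(-14, 2)), 2) = Pow(Add(Mul(-6, I, Pow(2, Rational(1, 2))), 196), 2) = Pow(Add(196, Mul(-6, I, Pow(2, Rational(1, 2)))), 2)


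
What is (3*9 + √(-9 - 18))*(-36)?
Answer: -972 - 108*I*√3 ≈ -972.0 - 187.06*I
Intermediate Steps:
(3*9 + √(-9 - 18))*(-36) = (27 + √(-27))*(-36) = (27 + 3*I*√3)*(-36) = -972 - 108*I*√3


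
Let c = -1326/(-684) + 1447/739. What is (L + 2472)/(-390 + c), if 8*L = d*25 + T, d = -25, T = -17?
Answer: -402990741/65055326 ≈ -6.1946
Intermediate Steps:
L = -321/4 (L = (-25*25 - 17)/8 = (-625 - 17)/8 = (1/8)*(-642) = -321/4 ≈ -80.250)
c = 328277/84246 (c = -1326*(-1/684) + 1447*(1/739) = 221/114 + 1447/739 = 328277/84246 ≈ 3.8966)
(L + 2472)/(-390 + c) = (-321/4 + 2472)/(-390 + 328277/84246) = 9567/(4*(-32527663/84246)) = (9567/4)*(-84246/32527663) = -402990741/65055326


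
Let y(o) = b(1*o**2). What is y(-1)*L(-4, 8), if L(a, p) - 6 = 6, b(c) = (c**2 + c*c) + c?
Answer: 36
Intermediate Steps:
b(c) = c + 2*c**2 (b(c) = (c**2 + c**2) + c = 2*c**2 + c = c + 2*c**2)
L(a, p) = 12 (L(a, p) = 6 + 6 = 12)
y(o) = o**2*(1 + 2*o**2) (y(o) = (1*o**2)*(1 + 2*(1*o**2)) = o**2*(1 + 2*o**2))
y(-1)*L(-4, 8) = ((-1)**2 + 2*(-1)**4)*12 = (1 + 2*1)*12 = (1 + 2)*12 = 3*12 = 36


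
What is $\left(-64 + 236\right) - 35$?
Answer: $137$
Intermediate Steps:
$\left(-64 + 236\right) - 35 = 172 - 35 = 137$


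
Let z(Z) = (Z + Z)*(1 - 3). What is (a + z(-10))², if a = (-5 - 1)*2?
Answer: 784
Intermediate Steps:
z(Z) = -4*Z (z(Z) = (2*Z)*(-2) = -4*Z)
a = -12 (a = -6*2 = -12)
(a + z(-10))² = (-12 - 4*(-10))² = (-12 + 40)² = 28² = 784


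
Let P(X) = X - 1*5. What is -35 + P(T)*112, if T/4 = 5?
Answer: 1645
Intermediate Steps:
T = 20 (T = 4*5 = 20)
P(X) = -5 + X (P(X) = X - 5 = -5 + X)
-35 + P(T)*112 = -35 + (-5 + 20)*112 = -35 + 15*112 = -35 + 1680 = 1645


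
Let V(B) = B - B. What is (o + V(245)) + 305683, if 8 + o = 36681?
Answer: 342356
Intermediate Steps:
o = 36673 (o = -8 + 36681 = 36673)
V(B) = 0
(o + V(245)) + 305683 = (36673 + 0) + 305683 = 36673 + 305683 = 342356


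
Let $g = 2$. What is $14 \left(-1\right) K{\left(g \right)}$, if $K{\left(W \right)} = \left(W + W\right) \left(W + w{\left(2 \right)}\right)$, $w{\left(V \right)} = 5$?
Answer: $-392$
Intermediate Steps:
$K{\left(W \right)} = 2 W \left(5 + W\right)$ ($K{\left(W \right)} = \left(W + W\right) \left(W + 5\right) = 2 W \left(5 + W\right)$)
$14 \left(-1\right) K{\left(g \right)} = 14 \left(-1\right) 2 \cdot 2 \left(5 + 2\right) = - 14 \cdot 2 \cdot 2 \cdot 7 = \left(-14\right) 28 = -392$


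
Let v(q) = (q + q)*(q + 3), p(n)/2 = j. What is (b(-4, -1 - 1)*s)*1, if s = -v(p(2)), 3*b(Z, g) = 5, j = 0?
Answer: 0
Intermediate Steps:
p(n) = 0 (p(n) = 2*0 = 0)
b(Z, g) = 5/3 (b(Z, g) = (1/3)*5 = 5/3)
v(q) = 2*q*(3 + q) (v(q) = (2*q)*(3 + q) = 2*q*(3 + q))
s = 0 (s = -2*0*(3 + 0) = -2*0*3 = -1*0 = 0)
(b(-4, -1 - 1)*s)*1 = ((5/3)*0)*1 = 0*1 = 0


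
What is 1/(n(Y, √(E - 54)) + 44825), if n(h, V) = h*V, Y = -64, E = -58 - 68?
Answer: 8965/402003581 + 384*I*√5/2010017905 ≈ 2.2301e-5 + 4.2719e-7*I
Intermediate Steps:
E = -126
n(h, V) = V*h
1/(n(Y, √(E - 54)) + 44825) = 1/(√(-126 - 54)*(-64) + 44825) = 1/(√(-180)*(-64) + 44825) = 1/((6*I*√5)*(-64) + 44825) = 1/(-384*I*√5 + 44825) = 1/(44825 - 384*I*√5)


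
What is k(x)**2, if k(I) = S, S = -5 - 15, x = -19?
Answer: 400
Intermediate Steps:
S = -20
k(I) = -20
k(x)**2 = (-20)**2 = 400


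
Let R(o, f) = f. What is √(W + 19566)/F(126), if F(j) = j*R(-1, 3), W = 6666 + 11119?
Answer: √37351/378 ≈ 0.51128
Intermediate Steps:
W = 17785
F(j) = 3*j (F(j) = j*3 = 3*j)
√(W + 19566)/F(126) = √(17785 + 19566)/((3*126)) = √37351/378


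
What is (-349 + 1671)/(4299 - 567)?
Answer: 661/1866 ≈ 0.35423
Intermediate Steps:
(-349 + 1671)/(4299 - 567) = 1322/3732 = 1322*(1/3732) = 661/1866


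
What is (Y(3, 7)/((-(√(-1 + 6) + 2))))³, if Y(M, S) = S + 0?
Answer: -343/(2 + √5)³ ≈ -4.5124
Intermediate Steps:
Y(M, S) = S
(Y(3, 7)/((-(√(-1 + 6) + 2))))³ = (7/((-(√(-1 + 6) + 2))))³ = (7/((-(√5 + 2))))³ = (7/((-(2 + √5))))³ = (7/(-2 - √5))³ = 343/(-2 - √5)³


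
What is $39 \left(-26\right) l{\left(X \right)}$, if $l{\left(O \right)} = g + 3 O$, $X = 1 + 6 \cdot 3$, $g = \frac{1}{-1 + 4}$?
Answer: $-58136$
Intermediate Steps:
$g = \frac{1}{3} \approx 0.33333$
$X = 19$ ($X = 1 + 18 = 19$)
$l{\left(O \right)} = \frac{1}{3} + 3 O$
$39 \left(-26\right) l{\left(X \right)} = 39 \left(-26\right) \left(\frac{1}{3} + 3 \cdot 19\right) = - 1014 \left(\frac{1}{3} + 57\right) = \left(-1014\right) \frac{172}{3} = -58136$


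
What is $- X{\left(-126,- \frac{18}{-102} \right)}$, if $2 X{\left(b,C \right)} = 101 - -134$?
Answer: $- \frac{235}{2} \approx -117.5$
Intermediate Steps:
$X{\left(b,C \right)} = \frac{235}{2}$ ($X{\left(b,C \right)} = \frac{101 - -134}{2} = \frac{101 + 134}{2} = \frac{1}{2} \cdot 235 = \frac{235}{2}$)
$- X{\left(-126,- \frac{18}{-102} \right)} = \left(-1\right) \frac{235}{2} = - \frac{235}{2}$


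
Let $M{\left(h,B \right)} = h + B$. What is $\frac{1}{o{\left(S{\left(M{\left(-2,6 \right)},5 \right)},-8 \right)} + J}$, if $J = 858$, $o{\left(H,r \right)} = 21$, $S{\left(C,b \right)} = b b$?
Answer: $\frac{1}{879} \approx 0.0011377$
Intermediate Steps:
$M{\left(h,B \right)} = B + h$
$S{\left(C,b \right)} = b^{2}$
$\frac{1}{o{\left(S{\left(M{\left(-2,6 \right)},5 \right)},-8 \right)} + J} = \frac{1}{21 + 858} = \frac{1}{879}$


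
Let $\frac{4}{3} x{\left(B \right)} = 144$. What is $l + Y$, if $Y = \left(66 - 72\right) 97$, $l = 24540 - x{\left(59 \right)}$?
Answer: $23850$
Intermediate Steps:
$x{\left(B \right)} = 108$ ($x{\left(B \right)} = \frac{3}{4} \cdot 144 = 108$)
$l = 24432$ ($l = 24540 - 108 = 24432$)
$Y = -582$ ($Y = \left(-6\right) 97 = -582$)
$l + Y = 24432 - 582 = 23850$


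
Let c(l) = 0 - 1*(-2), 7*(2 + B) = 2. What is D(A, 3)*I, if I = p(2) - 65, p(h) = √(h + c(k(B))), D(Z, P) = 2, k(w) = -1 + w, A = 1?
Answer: -126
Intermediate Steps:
B = -12/7 (B = -2 + (⅐)*2 = -2 + 2/7 = -12/7 ≈ -1.7143)
c(l) = 2 (c(l) = 0 + 2 = 2)
p(h) = √(2 + h) (p(h) = √(h + 2) = √(2 + h))
I = -63 (I = √(2 + 2) - 65 = √4 - 65 = 2 - 65 = -63)
D(A, 3)*I = 2*(-63) = -126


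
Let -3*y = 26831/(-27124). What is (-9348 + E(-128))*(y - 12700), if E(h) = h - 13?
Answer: 3268636510747/27124 ≈ 1.2051e+8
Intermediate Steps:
E(h) = -13 + h
y = 26831/81372 (y = -26831/(3*(-27124)) = -26831*(-1)/(3*27124) = -1/3*(-26831/27124) = 26831/81372 ≈ 0.32973)
(-9348 + E(-128))*(y - 12700) = (-9348 + (-13 - 128))*(26831/81372 - 12700) = (-9348 - 141)*(-1033397569/81372) = -9489*(-1033397569/81372) = 3268636510747/27124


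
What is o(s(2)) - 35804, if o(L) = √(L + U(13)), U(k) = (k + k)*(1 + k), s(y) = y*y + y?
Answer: -35804 + √370 ≈ -35785.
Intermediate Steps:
s(y) = y + y² (s(y) = y² + y = y + y²)
U(k) = 2*k*(1 + k) (U(k) = (2*k)*(1 + k) = 2*k*(1 + k))
o(L) = √(364 + L) (o(L) = √(L + 2*13*(1 + 13)) = √(L + 2*13*14) = √(L + 364) = √(364 + L))
o(s(2)) - 35804 = √(364 + 2*(1 + 2)) - 35804 = √(364 + 2*3) - 35804 = √(364 + 6) - 35804 = √370 - 35804 = -35804 + √370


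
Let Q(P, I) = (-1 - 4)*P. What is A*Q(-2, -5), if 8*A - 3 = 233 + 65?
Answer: 1505/4 ≈ 376.25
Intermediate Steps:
Q(P, I) = -5*P
A = 301/8 (A = 3/8 + (233 + 65)/8 = 3/8 + (1/8)*298 = 3/8 + 149/4 = 301/8 ≈ 37.625)
A*Q(-2, -5) = 301*(-5*(-2))/8 = (301/8)*10 = 1505/4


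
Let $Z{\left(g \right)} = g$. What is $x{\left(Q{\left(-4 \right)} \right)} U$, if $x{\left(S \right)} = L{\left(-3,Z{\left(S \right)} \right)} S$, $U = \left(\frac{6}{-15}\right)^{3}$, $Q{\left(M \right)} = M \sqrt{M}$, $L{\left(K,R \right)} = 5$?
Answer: $\frac{64 i}{25} \approx 2.56 i$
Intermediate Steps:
$Q{\left(M \right)} = M^{\frac{3}{2}}$
$U = - \frac{8}{125}$ ($U = \left(6 \left(- \frac{1}{15}\right)\right)^{3} = \left(- \frac{2}{5}\right)^{3} = - \frac{8}{125} \approx -0.064$)
$x{\left(S \right)} = 5 S$
$x{\left(Q{\left(-4 \right)} \right)} U = 5 \left(-4\right)^{\frac{3}{2}} \left(- \frac{8}{125}\right) = 5 \left(- 8 i\right) \left(- \frac{8}{125}\right) = - 40 i \left(- \frac{8}{125}\right) = \frac{64 i}{25}$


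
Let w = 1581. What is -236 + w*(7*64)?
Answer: 708052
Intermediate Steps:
-236 + w*(7*64) = -236 + 1581*(7*64) = -236 + 1581*448 = -236 + 708288 = 708052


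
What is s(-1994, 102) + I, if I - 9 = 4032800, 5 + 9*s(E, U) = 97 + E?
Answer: 12097793/3 ≈ 4.0326e+6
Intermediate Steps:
s(E, U) = 92/9 + E/9 (s(E, U) = -5/9 + (97 + E)/9 = -5/9 + (97/9 + E/9) = 92/9 + E/9)
I = 4032809 (I = 9 + 4032800 = 4032809)
s(-1994, 102) + I = (92/9 + (⅑)*(-1994)) + 4032809 = (92/9 - 1994/9) + 4032809 = -634/3 + 4032809 = 12097793/3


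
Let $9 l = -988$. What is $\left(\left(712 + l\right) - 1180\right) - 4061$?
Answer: $- \frac{41749}{9} \approx -4638.8$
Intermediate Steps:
$l = - \frac{988}{9}$ ($l = \frac{1}{9} \left(-988\right) = - \frac{988}{9} \approx -109.78$)
$\left(\left(712 + l\right) - 1180\right) - 4061 = \left(\left(712 - \frac{988}{9}\right) - 1180\right) - 4061 = \left(\frac{5420}{9} - 1180\right) - 4061 = - \frac{5200}{9} - 4061 = - \frac{41749}{9}$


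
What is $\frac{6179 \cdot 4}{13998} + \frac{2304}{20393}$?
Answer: $\frac{268142390}{142730607} \approx 1.8787$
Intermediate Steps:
$\frac{6179 \cdot 4}{13998} + \frac{2304}{20393} = 24716 \cdot \frac{1}{13998} + 2304 \cdot \frac{1}{20393} = \frac{12358}{6999} + \frac{2304}{20393} = \frac{268142390}{142730607}$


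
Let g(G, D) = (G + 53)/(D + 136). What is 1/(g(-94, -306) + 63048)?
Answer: 170/10718201 ≈ 1.5861e-5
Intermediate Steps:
g(G, D) = (53 + G)/(136 + D)
1/(g(-94, -306) + 63048) = 1/((53 - 94)/(136 - 306) + 63048) = 1/(-41/(-170) + 63048) = 1/(-1/170*(-41) + 63048) = 1/(41/170 + 63048) = 1/(10718201/170) = 170/10718201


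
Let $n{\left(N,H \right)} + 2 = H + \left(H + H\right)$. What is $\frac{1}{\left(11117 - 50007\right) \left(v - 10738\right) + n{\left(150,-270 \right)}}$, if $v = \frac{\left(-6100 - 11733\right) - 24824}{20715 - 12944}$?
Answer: $\frac{7771}{3246828592898} \approx 2.3934 \cdot 10^{-9}$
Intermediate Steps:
$v = - \frac{42657}{7771}$ ($v = \frac{-17833 - 24824}{7771} = \left(-42657\right) \frac{1}{7771} = - \frac{42657}{7771} \approx -5.4893$)
$n{\left(N,H \right)} = -2 + 3 H$ ($n{\left(N,H \right)} = -2 + \left(H + \left(H + H\right)\right) = -2 + \left(H + 2 H\right) = -2 + 3 H$)
$\frac{1}{\left(11117 - 50007\right) \left(v - 10738\right) + n{\left(150,-270 \right)}} = \frac{1}{\left(11117 - 50007\right) \left(- \frac{42657}{7771} - 10738\right) + \left(-2 + 3 \left(-270\right)\right)} = \frac{1}{\left(-38890\right) \left(- \frac{83487655}{7771}\right) - 812} = \frac{1}{\frac{3246834902950}{7771} - 812} = \frac{1}{\frac{3246828592898}{7771}} = \frac{7771}{3246828592898}$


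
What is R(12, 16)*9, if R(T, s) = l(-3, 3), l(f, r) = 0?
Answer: 0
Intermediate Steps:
R(T, s) = 0
R(12, 16)*9 = 0*9 = 0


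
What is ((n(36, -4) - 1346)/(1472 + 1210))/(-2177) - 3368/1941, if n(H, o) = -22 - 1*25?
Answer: -936289759/539663994 ≈ -1.7349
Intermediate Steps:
n(H, o) = -47 (n(H, o) = -22 - 25 = -47)
((n(36, -4) - 1346)/(1472 + 1210))/(-2177) - 3368/1941 = ((-47 - 1346)/(1472 + 1210))/(-2177) - 3368/1941 = -1393/2682*(-1/2177) - 3368*1/1941 = -1393*1/2682*(-1/2177) - 3368/1941 = -1393/2682*(-1/2177) - 3368/1941 = 199/834102 - 3368/1941 = -936289759/539663994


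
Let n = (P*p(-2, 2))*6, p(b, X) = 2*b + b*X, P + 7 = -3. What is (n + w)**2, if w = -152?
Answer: 107584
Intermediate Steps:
P = -10 (P = -7 - 3 = -10)
p(b, X) = 2*b + X*b
n = 480 (n = -(-20)*(2 + 2)*6 = -(-20)*4*6 = -10*(-8)*6 = 80*6 = 480)
(n + w)**2 = (480 - 152)**2 = 328**2 = 107584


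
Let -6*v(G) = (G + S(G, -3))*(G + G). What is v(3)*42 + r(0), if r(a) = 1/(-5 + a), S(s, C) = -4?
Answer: 209/5 ≈ 41.800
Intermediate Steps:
v(G) = -G*(-4 + G)/3 (v(G) = -(G - 4)*(G + G)/6 = -(-4 + G)*2*G/6 = -G*(-4 + G)/3)
v(3)*42 + r(0) = ((⅓)*3*(4 - 1*3))*42 + 1/(-5 + 0) = ((⅓)*3*(4 - 3))*42 + 1/(-5) = ((⅓)*3*1)*42 - ⅕ = 1*42 - ⅕ = 42 - ⅕ = 209/5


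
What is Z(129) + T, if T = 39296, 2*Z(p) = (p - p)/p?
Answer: 39296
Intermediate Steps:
Z(p) = 0 (Z(p) = ((p - p)/p)/2 = (0/p)/2 = (½)*0 = 0)
Z(129) + T = 0 + 39296 = 39296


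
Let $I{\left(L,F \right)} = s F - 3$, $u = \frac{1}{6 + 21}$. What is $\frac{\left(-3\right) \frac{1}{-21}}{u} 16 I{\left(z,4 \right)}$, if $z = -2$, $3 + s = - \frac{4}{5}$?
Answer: $- \frac{5616}{5} \approx -1123.2$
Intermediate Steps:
$u = \frac{1}{27} \approx 0.037037$
$s = - \frac{19}{5}$ ($s = -3 - \frac{4}{5} = - \frac{19}{5} \approx -3.8$)
$I{\left(L,F \right)} = -3 - \frac{19 F}{5}$ ($I{\left(L,F \right)} = - \frac{19 F}{5} - 3 = -3 - \frac{19 F}{5}$)
$\frac{\left(-3\right) \frac{1}{-21}}{u} 16 I{\left(z,4 \right)} = - \frac{3}{-21} \frac{1}{\frac{1}{27}} \cdot 16 \left(-3 - \frac{76}{5}\right) = \left(-3\right) \left(- \frac{1}{21}\right) 27 \cdot 16 \left(-3 - \frac{76}{5}\right) = \frac{1}{7} \cdot 27 \cdot 16 \left(- \frac{91}{5}\right) = \frac{27}{7} \cdot 16 \left(- \frac{91}{5}\right) = \frac{432}{7} \left(- \frac{91}{5}\right) = - \frac{5616}{5}$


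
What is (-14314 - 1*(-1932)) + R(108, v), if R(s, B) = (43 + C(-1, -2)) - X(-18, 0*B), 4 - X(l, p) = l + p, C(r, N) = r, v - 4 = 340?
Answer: -12362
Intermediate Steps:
v = 344 (v = 4 + 340 = 344)
X(l, p) = 4 - l - p (X(l, p) = 4 - (l + p) = 4 + (-l - p) = 4 - l - p)
R(s, B) = 20 (R(s, B) = (43 - 1) - (4 - 1*(-18) - 0*B) = 42 - (4 + 18 - 1*0) = 42 - (4 + 18 + 0) = 42 - 1*22 = 42 - 22 = 20)
(-14314 - 1*(-1932)) + R(108, v) = (-14314 - 1*(-1932)) + 20 = (-14314 + 1932) + 20 = -12382 + 20 = -12362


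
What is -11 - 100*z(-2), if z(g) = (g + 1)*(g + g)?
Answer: -411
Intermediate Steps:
z(g) = 2*g*(1 + g) (z(g) = (1 + g)*(2*g) = 2*g*(1 + g))
-11 - 100*z(-2) = -11 - 200*(-2)*(1 - 2) = -11 - 200*(-2)*(-1) = -11 - 100*4 = -11 - 400 = -411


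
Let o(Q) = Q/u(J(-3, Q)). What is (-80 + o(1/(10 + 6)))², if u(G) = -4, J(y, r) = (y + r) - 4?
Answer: 26224641/4096 ≈ 6402.5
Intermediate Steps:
J(y, r) = -4 + r + y (J(y, r) = (r + y) - 4 = -4 + r + y)
o(Q) = -Q/4 (o(Q) = Q/(-4) = Q*(-¼) = -Q/4)
(-80 + o(1/(10 + 6)))² = (-80 - 1/(4*(10 + 6)))² = (-80 - ¼/16)² = (-80 - ¼*1/16)² = (-80 - 1/64)² = (-5121/64)² = 26224641/4096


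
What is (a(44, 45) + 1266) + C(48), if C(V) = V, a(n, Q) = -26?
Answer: 1288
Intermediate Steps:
(a(44, 45) + 1266) + C(48) = (-26 + 1266) + 48 = 1240 + 48 = 1288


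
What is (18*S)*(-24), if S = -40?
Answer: 17280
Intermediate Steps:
(18*S)*(-24) = (18*(-40))*(-24) = -720*(-24) = 17280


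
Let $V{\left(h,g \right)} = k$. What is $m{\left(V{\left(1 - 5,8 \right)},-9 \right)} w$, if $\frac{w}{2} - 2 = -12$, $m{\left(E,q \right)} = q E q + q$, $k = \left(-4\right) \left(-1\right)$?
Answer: $-6300$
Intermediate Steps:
$k = 4$
$V{\left(h,g \right)} = 4$
$m{\left(E,q \right)} = q + E q^{2}$ ($m{\left(E,q \right)} = E q q + q = E q^{2} + q = q + E q^{2}$)
$w = -20$ ($w = 4 + 2 \left(-12\right) = 4 - 24 = -20$)
$m{\left(V{\left(1 - 5,8 \right)},-9 \right)} w = - 9 \left(1 + 4 \left(-9\right)\right) \left(-20\right) = - 9 \left(1 - 36\right) \left(-20\right) = \left(-9\right) \left(-35\right) \left(-20\right) = 315 \left(-20\right) = -6300$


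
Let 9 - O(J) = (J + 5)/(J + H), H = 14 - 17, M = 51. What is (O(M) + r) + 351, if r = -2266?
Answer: -11443/6 ≈ -1907.2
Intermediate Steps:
H = -3
O(J) = 9 - (5 + J)/(-3 + J) (O(J) = 9 - (J + 5)/(J - 3) = 9 - (5 + J)/(-3 + J))
(O(M) + r) + 351 = (8*(-4 + 51)/(-3 + 51) - 2266) + 351 = (8*47/48 - 2266) + 351 = (8*(1/48)*47 - 2266) + 351 = (47/6 - 2266) + 351 = -13549/6 + 351 = -11443/6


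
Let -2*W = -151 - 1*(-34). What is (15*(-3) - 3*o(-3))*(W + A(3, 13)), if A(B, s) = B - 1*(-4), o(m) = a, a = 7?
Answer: -4323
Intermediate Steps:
o(m) = 7
A(B, s) = 4 + B (A(B, s) = B + 4 = 4 + B)
W = 117/2 (W = -(-151 - 1*(-34))/2 = -(-151 + 34)/2 = -½*(-117) = 117/2 ≈ 58.500)
(15*(-3) - 3*o(-3))*(W + A(3, 13)) = (15*(-3) - 3*7)*(117/2 + (4 + 3)) = (-45 - 21)*(117/2 + 7) = -66*131/2 = -4323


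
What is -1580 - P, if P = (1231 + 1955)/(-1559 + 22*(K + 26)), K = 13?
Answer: -1104394/701 ≈ -1575.5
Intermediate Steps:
P = -3186/701 (P = (1231 + 1955)/(-1559 + 22*(13 + 26)) = 3186/(-1559 + 22*39) = 3186/(-1559 + 858) = 3186/(-701) = 3186*(-1/701) = -3186/701 ≈ -4.5449)
-1580 - P = -1580 - 1*(-3186/701) = -1580 + 3186/701 = -1104394/701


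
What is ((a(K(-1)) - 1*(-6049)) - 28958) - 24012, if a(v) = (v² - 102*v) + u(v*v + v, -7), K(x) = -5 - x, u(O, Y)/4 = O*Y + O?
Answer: -46785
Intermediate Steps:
u(O, Y) = 4*O + 4*O*Y (u(O, Y) = 4*(O*Y + O) = 4*(O + O*Y) = 4*O + 4*O*Y)
a(v) = -126*v - 23*v² (a(v) = (v² - 102*v) + 4*(v*v + v)*(1 - 7) = (v² - 102*v) + 4*(v² + v)*(-6) = (v² - 102*v) + 4*(v + v²)*(-6) = (v² - 102*v) + (-24*v - 24*v²) = -126*v - 23*v²)
((a(K(-1)) - 1*(-6049)) - 28958) - 24012 = (((-5 - 1*(-1))*(-126 - 23*(-5 - 1*(-1))) - 1*(-6049)) - 28958) - 24012 = (((-5 + 1)*(-126 - 23*(-5 + 1)) + 6049) - 28958) - 24012 = ((-4*(-126 - 23*(-4)) + 6049) - 28958) - 24012 = ((-4*(-126 + 92) + 6049) - 28958) - 24012 = ((-4*(-34) + 6049) - 28958) - 24012 = ((136 + 6049) - 28958) - 24012 = (6185 - 28958) - 24012 = -22773 - 24012 = -46785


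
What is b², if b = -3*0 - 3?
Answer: 9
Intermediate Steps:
b = -3 (b = 0 - 3 = -3)
b² = (-3)² = 9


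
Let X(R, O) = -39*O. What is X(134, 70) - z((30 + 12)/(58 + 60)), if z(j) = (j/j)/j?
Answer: -57389/21 ≈ -2732.8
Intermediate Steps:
z(j) = 1/j
X(134, 70) - z((30 + 12)/(58 + 60)) = -39*70 - 1/((30 + 12)/(58 + 60)) = -2730 - 1/(42/118) = -2730 - 1/(42*(1/118)) = -2730 - 1/21/59 = -2730 - 1*59/21 = -2730 - 59/21 = -57389/21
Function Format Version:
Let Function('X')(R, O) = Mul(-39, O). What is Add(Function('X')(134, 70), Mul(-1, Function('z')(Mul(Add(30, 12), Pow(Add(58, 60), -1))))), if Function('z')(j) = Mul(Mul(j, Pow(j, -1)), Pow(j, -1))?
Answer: Rational(-57389, 21) ≈ -2732.8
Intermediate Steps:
Function('z')(j) = Pow(j, -1) (Function('z')(j) = Mul(1, Pow(j, -1)) = Pow(j, -1))
Add(Function('X')(134, 70), Mul(-1, Function('z')(Mul(Add(30, 12), Pow(Add(58, 60), -1))))) = Add(Mul(-39, 70), Mul(-1, Pow(Mul(Add(30, 12), Pow(Add(58, 60), -1)), -1))) = Add(-2730, Mul(-1, Pow(Mul(42, Pow(118, -1)), -1))) = Add(-2730, Mul(-1, Pow(Mul(42, Rational(1, 118)), -1))) = Add(-2730, Mul(-1, Pow(Rational(21, 59), -1))) = Add(-2730, Mul(-1, Rational(59, 21))) = Add(-2730, Rational(-59, 21)) = Rational(-57389, 21)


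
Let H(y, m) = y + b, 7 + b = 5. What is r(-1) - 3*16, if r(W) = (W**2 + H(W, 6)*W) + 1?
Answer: -43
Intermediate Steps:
b = -2 (b = -7 + 5 = -2)
H(y, m) = -2 + y (H(y, m) = y - 2 = -2 + y)
r(W) = 1 + W**2 + W*(-2 + W) (r(W) = (W**2 + (-2 + W)*W) + 1 = (W**2 + W*(-2 + W)) + 1 = 1 + W**2 + W*(-2 + W))
r(-1) - 3*16 = (1 + (-1)**2 - (-2 - 1)) - 3*16 = (1 + 1 - 1*(-3)) - 48 = (1 + 1 + 3) - 48 = 5 - 48 = -43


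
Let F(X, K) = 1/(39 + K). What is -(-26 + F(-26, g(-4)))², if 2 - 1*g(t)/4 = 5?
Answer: -491401/729 ≈ -674.08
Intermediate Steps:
g(t) = -12 (g(t) = 8 - 4*5 = 8 - 20 = -12)
-(-26 + F(-26, g(-4)))² = -(-26 + 1/(39 - 12))² = -(-26 + 1/27)² = -(-701/27)² = -1*491401/729 = -491401/729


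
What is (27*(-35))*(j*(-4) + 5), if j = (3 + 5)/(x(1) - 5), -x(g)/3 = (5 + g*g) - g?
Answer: -6237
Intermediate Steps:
x(g) = -15 - 3*g² + 3*g (x(g) = -3*((5 + g*g) - g) = -3*((5 + g²) - g) = -3*(5 + g² - g) = -15 - 3*g² + 3*g)
j = -⅖ (j = (3 + 5)/((-15 - 3*1² + 3*1) - 5) = 8/((-15 - 3*1 + 3) - 5) = 8/((-15 - 3 + 3) - 5) = 8/(-15 - 5) = 8/(-20) = 8*(-1/20) = -⅖ ≈ -0.40000)
(27*(-35))*(j*(-4) + 5) = (27*(-35))*(-⅖*(-4) + 5) = -945*(8/5 + 5) = -945*33/5 = -6237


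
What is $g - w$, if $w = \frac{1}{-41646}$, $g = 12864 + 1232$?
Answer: $\frac{587042017}{41646} \approx 14096.0$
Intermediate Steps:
$g = 14096$
$w = - \frac{1}{41646} \approx -2.4012 \cdot 10^{-5}$
$g - w = 14096 - - \frac{1}{41646} = 14096 + \frac{1}{41646} = \frac{587042017}{41646}$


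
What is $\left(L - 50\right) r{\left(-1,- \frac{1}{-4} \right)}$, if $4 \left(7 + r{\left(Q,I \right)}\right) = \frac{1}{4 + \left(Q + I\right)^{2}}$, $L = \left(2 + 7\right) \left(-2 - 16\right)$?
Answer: $\frac{107484}{73} \approx 1472.4$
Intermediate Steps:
$L = -162$ ($L = 9 \left(-18\right) = -162$)
$r{\left(Q,I \right)} = -7 + \frac{1}{4 \left(4 + \left(I + Q\right)^{2}\right)}$ ($r{\left(Q,I \right)} = -7 + \frac{1}{4 \left(4 + \left(Q + I\right)^{2}\right)} = -7 + \frac{1}{4 \left(4 + \left(I + Q\right)^{2}\right)}$)
$\left(L - 50\right) r{\left(-1,- \frac{1}{-4} \right)} = \left(-162 - 50\right) \frac{-111 - 28 \left(- \frac{1}{-4} - 1\right)^{2}}{4 \left(4 + \left(- \frac{1}{-4} - 1\right)^{2}\right)} = - 212 \frac{-111 - 28 \left(\left(-1\right) \left(- \frac{1}{4}\right) - 1\right)^{2}}{4 \left(4 + \left(\left(-1\right) \left(- \frac{1}{4}\right) - 1\right)^{2}\right)} = - 212 \frac{-111 - 28 \left(\frac{1}{4} - 1\right)^{2}}{4 \left(4 + \left(\frac{1}{4} - 1\right)^{2}\right)} = - 212 \frac{-111 - 28 \left(- \frac{3}{4}\right)^{2}}{4 \left(4 + \left(- \frac{3}{4}\right)^{2}\right)} = - 212 \frac{-111 - \frac{63}{4}}{4 \left(4 + \frac{9}{16}\right)} = - 212 \frac{-111 - \frac{63}{4}}{4 \cdot \frac{73}{16}} = - 212 \cdot \frac{1}{4} \cdot \frac{16}{73} \left(- \frac{507}{4}\right) = \left(-212\right) \left(- \frac{507}{73}\right) = \frac{107484}{73}$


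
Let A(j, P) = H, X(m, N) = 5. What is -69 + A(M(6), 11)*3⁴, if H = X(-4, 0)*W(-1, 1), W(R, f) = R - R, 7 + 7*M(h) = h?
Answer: -69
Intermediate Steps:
M(h) = -1 + h/7
W(R, f) = 0
H = 0 (H = 5*0 = 0)
A(j, P) = 0
-69 + A(M(6), 11)*3⁴ = -69 + 0*3⁴ = -69 + 0*81 = -69 + 0 = -69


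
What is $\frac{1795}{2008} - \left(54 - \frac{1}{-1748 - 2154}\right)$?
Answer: $- \frac{208049791}{3917608} \approx -53.106$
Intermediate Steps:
$\frac{1795}{2008} - \left(54 - \frac{1}{-1748 - 2154}\right) = 1795 \cdot \frac{1}{2008} - \left(54 - \frac{1}{-3902}\right) = \frac{1795}{2008} - \frac{210709}{3902} = - \frac{208049791}{3917608}$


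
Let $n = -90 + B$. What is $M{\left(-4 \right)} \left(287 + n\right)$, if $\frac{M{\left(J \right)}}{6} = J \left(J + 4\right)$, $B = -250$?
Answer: $0$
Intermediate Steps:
$M{\left(J \right)} = 6 J \left(4 + J\right)$ ($M{\left(J \right)} = 6 J \left(J + 4\right) = 6 J \left(4 + J\right)$)
$n = -340$ ($n = -90 - 250 = -340$)
$M{\left(-4 \right)} \left(287 + n\right) = 6 \left(-4\right) \left(4 - 4\right) \left(287 - 340\right) = 6 \left(-4\right) 0 \left(-53\right) = 0 \left(-53\right) = 0$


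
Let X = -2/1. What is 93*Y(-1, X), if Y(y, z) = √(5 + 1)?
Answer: 93*√6 ≈ 227.80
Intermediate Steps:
X = -2 (X = -2*1 = -2)
Y(y, z) = √6
93*Y(-1, X) = 93*√6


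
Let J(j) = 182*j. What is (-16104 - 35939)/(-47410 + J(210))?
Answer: 52043/9190 ≈ 5.6630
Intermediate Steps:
(-16104 - 35939)/(-47410 + J(210)) = (-16104 - 35939)/(-47410 + 182*210) = -52043/(-47410 + 38220) = -52043/(-9190) = -52043*(-1/9190) = 52043/9190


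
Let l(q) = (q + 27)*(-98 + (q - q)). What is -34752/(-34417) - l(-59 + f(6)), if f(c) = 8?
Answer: -80914032/34417 ≈ -2351.0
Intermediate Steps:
l(q) = -2646 - 98*q (l(q) = (27 + q)*(-98 + 0) = (27 + q)*(-98) = -2646 - 98*q)
-34752/(-34417) - l(-59 + f(6)) = -34752/(-34417) - (-2646 - 98*(-59 + 8)) = -34752*(-1/34417) - (-2646 - 98*(-51)) = 34752/34417 - (-2646 + 4998) = 34752/34417 - 1*2352 = 34752/34417 - 2352 = -80914032/34417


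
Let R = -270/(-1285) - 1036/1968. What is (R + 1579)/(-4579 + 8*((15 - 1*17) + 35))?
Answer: -199615081/545605860 ≈ -0.36586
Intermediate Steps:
R = -39995/126444 (R = -270*(-1/1285) - 1036*1/1968 = 54/257 - 259/492 = -39995/126444 ≈ -0.31631)
(R + 1579)/(-4579 + 8*((15 - 1*17) + 35)) = (-39995/126444 + 1579)/(-4579 + 8*((15 - 1*17) + 35)) = 199615081/(126444*(-4579 + 8*((15 - 17) + 35))) = 199615081/(126444*(-4579 + 8*(-2 + 35))) = 199615081/(126444*(-4579 + 8*33)) = 199615081/(126444*(-4579 + 264)) = (199615081/126444)/(-4315) = (199615081/126444)*(-1/4315) = -199615081/545605860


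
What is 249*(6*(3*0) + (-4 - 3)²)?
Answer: 12201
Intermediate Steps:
249*(6*(3*0) + (-4 - 3)²) = 249*(6*0 + (-7)²) = 249*(0 + 49) = 249*49 = 12201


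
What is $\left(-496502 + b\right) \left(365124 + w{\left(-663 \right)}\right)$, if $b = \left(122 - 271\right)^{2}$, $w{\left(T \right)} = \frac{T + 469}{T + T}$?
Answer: $- \frac{114817509736009}{663} \approx -1.7318 \cdot 10^{11}$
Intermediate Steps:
$w{\left(T \right)} = \frac{469 + T}{2 T}$
$b = 22201$ ($b = \left(-149\right)^{2} = 22201$)
$\left(-496502 + b\right) \left(365124 + w{\left(-663 \right)}\right) = \left(-496502 + 22201\right) \left(365124 + \frac{469 - 663}{2 \left(-663\right)}\right) = - 474301 \left(365124 + \frac{1}{2} \left(- \frac{1}{663}\right) \left(-194\right)\right) = - 474301 \left(365124 + \frac{97}{663}\right) = \left(-474301\right) \frac{242077309}{663} = - \frac{114817509736009}{663}$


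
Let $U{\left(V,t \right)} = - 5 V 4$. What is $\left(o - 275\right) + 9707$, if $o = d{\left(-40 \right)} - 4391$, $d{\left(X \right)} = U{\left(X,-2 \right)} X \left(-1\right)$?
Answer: $37041$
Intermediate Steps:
$U{\left(V,t \right)} = - 20 V$
$d{\left(X \right)} = 20 X^{2}$ ($d{\left(X \right)} = - 20 X X \left(-1\right) = - 20 X^{2} \left(-1\right) = 20 X^{2}$)
$o = 27609$ ($o = 20 \left(-40\right)^{2} - 4391 = 20 \cdot 1600 - 4391 = 32000 - 4391 = 27609$)
$\left(o - 275\right) + 9707 = \left(27609 - 275\right) + 9707 = 27334 + 9707 = 37041$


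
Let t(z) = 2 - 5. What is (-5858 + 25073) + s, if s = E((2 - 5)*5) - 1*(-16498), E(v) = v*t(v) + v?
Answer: 35743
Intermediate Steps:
t(z) = -3
E(v) = -2*v (E(v) = v*(-3) + v = -3*v + v = -2*v)
s = 16528 (s = -2*(2 - 5)*5 - 1*(-16498) = -(-6)*5 + 16498 = -2*(-15) + 16498 = 30 + 16498 = 16528)
(-5858 + 25073) + s = (-5858 + 25073) + 16528 = 19215 + 16528 = 35743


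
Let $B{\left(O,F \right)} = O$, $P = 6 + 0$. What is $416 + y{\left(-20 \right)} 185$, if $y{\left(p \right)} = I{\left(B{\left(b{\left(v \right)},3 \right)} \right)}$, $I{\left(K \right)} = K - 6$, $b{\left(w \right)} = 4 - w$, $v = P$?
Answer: $-1064$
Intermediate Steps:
$P = 6$
$v = 6$
$I{\left(K \right)} = -6 + K$ ($I{\left(K \right)} = K - 6 = -6 + K$)
$y{\left(p \right)} = -8$ ($y{\left(p \right)} = -6 + \left(4 - 6\right) = -6 - 2 = -8$)
$416 + y{\left(-20 \right)} 185 = 416 - 1480 = -1064$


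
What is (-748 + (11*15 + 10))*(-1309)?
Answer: 750057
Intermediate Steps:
(-748 + (11*15 + 10))*(-1309) = (-748 + (165 + 10))*(-1309) = (-748 + 175)*(-1309) = -573*(-1309) = 750057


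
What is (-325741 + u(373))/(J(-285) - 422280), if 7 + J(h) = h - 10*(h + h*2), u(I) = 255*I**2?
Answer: -17576077/207011 ≈ -84.904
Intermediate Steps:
J(h) = -7 - 29*h (J(h) = -7 + (h - 10*(h + h*2)) = -7 + (h - 10*(h + 2*h)) = -7 + (h - 30*h) = -7 - 29*h)
(-325741 + u(373))/(J(-285) - 422280) = (-325741 + 255*373**2)/((-7 - 29*(-285)) - 422280) = (-325741 + 255*139129)/((-7 + 8265) - 422280) = (-325741 + 35477895)/(8258 - 422280) = 35152154/(-414022) = 35152154*(-1/414022) = -17576077/207011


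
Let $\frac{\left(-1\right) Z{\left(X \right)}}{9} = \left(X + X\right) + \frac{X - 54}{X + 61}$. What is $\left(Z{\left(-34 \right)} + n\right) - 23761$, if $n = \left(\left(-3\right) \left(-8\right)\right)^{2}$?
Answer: $- \frac{67631}{3} \approx -22544.0$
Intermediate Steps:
$n = 576$ ($n = 24^{2} = 576$)
$Z{\left(X \right)} = - 18 X - \frac{9 \left(-54 + X\right)}{61 + X}$ ($Z{\left(X \right)} = - 9 \left(\left(X + X\right) + \frac{X - 54}{X + 61}\right) = - 9 \left(2 X + \frac{-54 + X}{61 + X}\right) = - 18 X - \frac{9 \left(-54 + X\right)}{61 + X}$)
$\left(Z{\left(-34 \right)} + n\right) - 23761 = \left(\frac{9 \left(54 - -4182 - 2 \left(-34\right)^{2}\right)}{61 - 34} + 576\right) - 23761 = \left(\frac{9 \left(54 + 4182 - 2312\right)}{27} + 576\right) - 23761 = \left(9 \cdot \frac{1}{27} \left(54 + 4182 - 2312\right) + 576\right) - 23761 = \left(9 \cdot \frac{1}{27} \cdot 1924 + 576\right) - 23761 = \left(\frac{1924}{3} + 576\right) - 23761 = \frac{3652}{3} - 23761 = - \frac{67631}{3}$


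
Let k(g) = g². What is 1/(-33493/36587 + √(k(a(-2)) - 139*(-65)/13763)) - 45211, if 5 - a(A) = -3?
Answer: -53156568578372844163/1175744518892936 + 1338608569*√12247239521/1175744518892936 ≈ -45211.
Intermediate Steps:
a(A) = 8 (a(A) = 5 - 1*(-3) = 5 + 3 = 8)
1/(-33493/36587 + √(k(a(-2)) - 139*(-65)/13763)) - 45211 = 1/(-33493/36587 + √(8² - 139*(-65)/13763)) - 45211 = 1/(-33493*1/36587 + √(64 + 9035*(1/13763))) - 45211 = 1/(-33493/36587 + √(64 + 9035/13763)) - 45211 = 1/(-33493/36587 + √(889867/13763)) - 45211 = 1/(-33493/36587 + √12247239521/13763) - 45211 = -45211 + 1/(-33493/36587 + √12247239521/13763)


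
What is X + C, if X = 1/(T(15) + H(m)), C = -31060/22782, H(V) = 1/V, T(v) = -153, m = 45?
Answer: -107421115/78415644 ≈ -1.3699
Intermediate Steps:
C = -15530/11391 (C = -31060*1/22782 = -15530/11391 ≈ -1.3634)
X = -45/6884 (X = 1/(-153 + 1/45) = 1/(-6884/45) = -45/6884 ≈ -0.0065369)
X + C = -45/6884 - 15530/11391 = -107421115/78415644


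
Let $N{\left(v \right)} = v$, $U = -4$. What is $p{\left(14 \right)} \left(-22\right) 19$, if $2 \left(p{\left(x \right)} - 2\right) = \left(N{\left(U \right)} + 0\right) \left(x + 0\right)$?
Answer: $10868$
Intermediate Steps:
$p{\left(x \right)} = 2 - 2 x$ ($p{\left(x \right)} = 2 + \frac{\left(-4 + 0\right) \left(x + 0\right)}{2} = 2 + \frac{\left(-4\right) x}{2} = 2 - 2 x$)
$p{\left(14 \right)} \left(-22\right) 19 = \left(2 - 28\right) \left(-22\right) 19 = \left(-26\right) \left(-22\right) 19 = 572 \cdot 19 = 10868$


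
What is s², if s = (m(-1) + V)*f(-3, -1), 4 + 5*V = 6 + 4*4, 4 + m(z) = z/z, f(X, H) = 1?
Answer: 9/25 ≈ 0.36000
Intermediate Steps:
m(z) = -3 (m(z) = -4 + z/z = -4 + 1 = -3)
V = 18/5 (V = -⅘ + (6 + 4*4)/5 = -⅘ + (6 + 16)/5 = -⅘ + (⅕)*22 = -⅘ + 22/5 = 18/5 ≈ 3.6000)
s = ⅗ (s = (-3 + 18/5)*1 = (⅗)*1 = ⅗ ≈ 0.60000)
s² = (⅗)² = 9/25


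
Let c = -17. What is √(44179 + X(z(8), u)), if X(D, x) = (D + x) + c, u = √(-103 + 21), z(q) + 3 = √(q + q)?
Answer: √(44163 + I*√82) ≈ 210.15 + 0.022*I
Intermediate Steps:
z(q) = -3 + √2*√q (z(q) = -3 + √(q + q) = -3 + √(2*q) = -3 + √2*√q)
u = I*√82 (u = √(-82) = I*√82 ≈ 9.0554*I)
X(D, x) = -17 + D + x (X(D, x) = (D + x) - 17 = -17 + D + x)
√(44179 + X(z(8), u)) = √(44179 + (-17 + (-3 + √2*√8) + I*√82)) = √(44179 + (-17 + (-3 + √2*(2*√2)) + I*√82)) = √(44179 + (-17 + (-3 + 4) + I*√82)) = √(44179 + (-17 + 1 + I*√82)) = √(44179 + (-16 + I*√82)) = √(44163 + I*√82)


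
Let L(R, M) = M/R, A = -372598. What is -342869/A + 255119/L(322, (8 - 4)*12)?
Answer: 7652078861969/4471176 ≈ 1.7114e+6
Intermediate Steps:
-342869/A + 255119/L(322, (8 - 4)*12) = -342869/(-372598) + 255119/((((8 - 4)*12)/322)) = -342869*(-1/372598) + 255119/(((4*12)*(1/322))) = 342869/372598 + 255119/((48*(1/322))) = 342869/372598 + 255119/(24/161) = 342869/372598 + 255119*(161/24) = 342869/372598 + 41074159/24 = 7652078861969/4471176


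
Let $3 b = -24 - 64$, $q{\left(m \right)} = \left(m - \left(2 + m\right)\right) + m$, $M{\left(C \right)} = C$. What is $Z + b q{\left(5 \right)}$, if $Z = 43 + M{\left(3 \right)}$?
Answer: $-42$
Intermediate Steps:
$q{\left(m \right)} = -2 + m$
$b = - \frac{88}{3}$ ($b = \frac{-24 - 64}{3} = \frac{1}{3} \left(-88\right) = - \frac{88}{3} \approx -29.333$)
$Z = 46$ ($Z = 43 + 3 = 46$)
$Z + b q{\left(5 \right)} = 46 - \frac{88 \left(-2 + 5\right)}{3} = 46 - 88 = -42$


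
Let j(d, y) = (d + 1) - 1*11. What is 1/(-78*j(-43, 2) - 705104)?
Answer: -1/700970 ≈ -1.4266e-6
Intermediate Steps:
j(d, y) = -10 + d (j(d, y) = (1 + d) - 11 = -10 + d)
1/(-78*j(-43, 2) - 705104) = 1/(-78*(-10 - 43) - 705104) = 1/(-78*(-53) - 705104) = 1/(4134 - 705104) = 1/(-700970) = -1/700970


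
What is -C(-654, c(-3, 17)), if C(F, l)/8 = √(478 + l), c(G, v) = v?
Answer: -24*√55 ≈ -177.99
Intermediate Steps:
C(F, l) = 8*√(478 + l)
-C(-654, c(-3, 17)) = -8*√(478 + 17) = -8*√495 = -8*3*√55 = -24*√55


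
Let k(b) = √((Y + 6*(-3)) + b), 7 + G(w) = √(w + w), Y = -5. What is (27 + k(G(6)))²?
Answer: (27 + I*√2*√(15 - √3))² ≈ 702.46 + 278.17*I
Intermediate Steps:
G(w) = -7 + √2*√w (G(w) = -7 + √(w + w) = -7 + √(2*w) = -7 + √2*√w)
k(b) = √(-23 + b) (k(b) = √((-5 + 6*(-3)) + b) = √((-5 - 18) + b) = √(-23 + b))
(27 + k(G(6)))² = (27 + √(-23 + (-7 + √2*√6)))² = (27 + √(-23 + (-7 + 2*√3)))² = (27 + √(-30 + 2*√3))²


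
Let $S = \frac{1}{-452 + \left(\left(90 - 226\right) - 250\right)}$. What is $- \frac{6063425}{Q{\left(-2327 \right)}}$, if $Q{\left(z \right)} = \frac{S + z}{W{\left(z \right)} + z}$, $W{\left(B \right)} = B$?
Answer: $- \frac{23647672798100}{1950027} \approx -1.2127 \cdot 10^{7}$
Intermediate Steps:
$S = - \frac{1}{838}$ ($S = \frac{1}{-452 - 386} = \frac{1}{-838} = - \frac{1}{838} \approx -0.0011933$)
$Q{\left(z \right)} = \frac{- \frac{1}{838} + z}{2 z}$ ($Q{\left(z \right)} = \frac{- \frac{1}{838} + z}{z + z} = \frac{- \frac{1}{838} + z}{2 z}$)
$- \frac{6063425}{Q{\left(-2327 \right)}} = - \frac{6063425}{\frac{1}{1676} \frac{1}{-2327} \left(-1 + 838 \left(-2327\right)\right)} = - \frac{6063425}{\frac{1}{1676} \left(- \frac{1}{2327}\right) \left(-1 - 1950026\right)} = - \frac{6063425}{\frac{1}{1676} \left(- \frac{1}{2327}\right) \left(-1950027\right)} = - \frac{6063425}{\frac{1950027}{3900052}} = \left(-6063425\right) \frac{3900052}{1950027} = - \frac{23647672798100}{1950027}$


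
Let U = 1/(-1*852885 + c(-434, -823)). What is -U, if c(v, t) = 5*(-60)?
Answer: 1/853185 ≈ 1.1721e-6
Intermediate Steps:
c(v, t) = -300
U = -1/853185 (U = 1/(-1*852885 - 300) = 1/(-852885 - 300) = 1/(-853185) = -1/853185 ≈ -1.1721e-6)
-U = -1*(-1/853185) = 1/853185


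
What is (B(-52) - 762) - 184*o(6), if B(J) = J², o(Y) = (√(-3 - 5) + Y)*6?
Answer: -4682 - 2208*I*√2 ≈ -4682.0 - 3122.6*I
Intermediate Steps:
o(Y) = 6*Y + 12*I*√2 (o(Y) = (√(-8) + Y)*6 = (2*I*√2 + Y)*6 = (Y + 2*I*√2)*6 = 6*Y + 12*I*√2)
(B(-52) - 762) - 184*o(6) = ((-52)² - 762) - 184*(6*6 + 12*I*√2) = (2704 - 762) - 184*(36 + 12*I*√2) = 1942 + (-6624 - 2208*I*√2) = -4682 - 2208*I*√2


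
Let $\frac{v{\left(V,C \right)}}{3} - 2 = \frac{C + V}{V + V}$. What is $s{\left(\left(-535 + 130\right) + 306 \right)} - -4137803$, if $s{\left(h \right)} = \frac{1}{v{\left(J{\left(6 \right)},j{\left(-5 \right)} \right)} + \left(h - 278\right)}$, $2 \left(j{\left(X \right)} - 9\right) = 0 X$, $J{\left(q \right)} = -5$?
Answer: $\frac{7700451378}{1861} \approx 4.1378 \cdot 10^{6}$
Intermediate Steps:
$j{\left(X \right)} = 9$ ($j{\left(X \right)} = 9 + \frac{0 X}{2} = 9 + \frac{1}{2} \cdot 0 = 9 + 0 = 9$)
$v{\left(V,C \right)} = 6 + \frac{3 \left(C + V\right)}{2 V}$ ($v{\left(V,C \right)} = 6 + 3 \frac{C + V}{V + V} = 6 + 3 \frac{C + V}{2 V} = 6 + \frac{3 \left(C + V\right)}{2 V}$)
$s{\left(h \right)} = \frac{1}{- \frac{1366}{5} + h}$ ($s{\left(h \right)} = \frac{1}{\frac{3 \left(9 + 5 \left(-5\right)\right)}{2 \left(-5\right)} + \left(h - 278\right)} = \frac{1}{\frac{3}{2} \left(- \frac{1}{5}\right) \left(9 - 25\right) + \left(-278 + h\right)} = \frac{1}{\frac{3}{2} \left(- \frac{1}{5}\right) \left(-16\right) + \left(-278 + h\right)} = \frac{1}{\frac{24}{5} + \left(-278 + h\right)} = \frac{1}{- \frac{1366}{5} + h}$)
$s{\left(\left(-535 + 130\right) + 306 \right)} - -4137803 = \frac{5}{-1366 + 5 \left(\left(-535 + 130\right) + 306\right)} - -4137803 = \frac{5}{-1366 + 5 \left(-405 + 306\right)} + 4137803 = \frac{5}{-1366 + 5 \left(-99\right)} + 4137803 = \frac{5}{-1366 - 495} + 4137803 = \frac{5}{-1861} + 4137803 = 5 \left(- \frac{1}{1861}\right) + 4137803 = - \frac{5}{1861} + 4137803 = \frac{7700451378}{1861}$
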